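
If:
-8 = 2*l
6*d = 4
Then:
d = 2/3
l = -4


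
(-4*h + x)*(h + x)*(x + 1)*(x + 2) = -4*h^2*x^2 - 12*h^2*x - 8*h^2 - 3*h*x^3 - 9*h*x^2 - 6*h*x + x^4 + 3*x^3 + 2*x^2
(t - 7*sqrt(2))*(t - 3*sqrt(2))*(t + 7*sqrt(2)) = t^3 - 3*sqrt(2)*t^2 - 98*t + 294*sqrt(2)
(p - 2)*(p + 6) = p^2 + 4*p - 12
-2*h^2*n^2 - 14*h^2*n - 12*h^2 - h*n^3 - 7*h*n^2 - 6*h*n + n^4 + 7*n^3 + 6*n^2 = (-2*h + n)*(h + n)*(n + 1)*(n + 6)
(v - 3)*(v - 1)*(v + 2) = v^3 - 2*v^2 - 5*v + 6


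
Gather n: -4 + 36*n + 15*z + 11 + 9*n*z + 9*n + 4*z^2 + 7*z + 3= n*(9*z + 45) + 4*z^2 + 22*z + 10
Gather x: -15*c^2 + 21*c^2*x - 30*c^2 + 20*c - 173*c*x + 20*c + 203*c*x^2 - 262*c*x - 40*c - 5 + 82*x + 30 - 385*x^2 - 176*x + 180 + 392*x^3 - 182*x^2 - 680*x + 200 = -45*c^2 + 392*x^3 + x^2*(203*c - 567) + x*(21*c^2 - 435*c - 774) + 405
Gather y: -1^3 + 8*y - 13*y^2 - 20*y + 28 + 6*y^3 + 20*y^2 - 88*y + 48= 6*y^3 + 7*y^2 - 100*y + 75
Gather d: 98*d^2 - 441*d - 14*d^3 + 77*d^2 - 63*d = -14*d^3 + 175*d^2 - 504*d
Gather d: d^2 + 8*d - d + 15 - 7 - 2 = d^2 + 7*d + 6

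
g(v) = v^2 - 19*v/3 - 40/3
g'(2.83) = -0.67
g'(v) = 2*v - 19/3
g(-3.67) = 23.38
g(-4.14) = 30.03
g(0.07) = -13.77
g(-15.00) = 306.67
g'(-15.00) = -36.33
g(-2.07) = 4.06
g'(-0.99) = -8.31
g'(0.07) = -6.19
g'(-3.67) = -13.67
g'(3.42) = 0.51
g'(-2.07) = -10.47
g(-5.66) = 54.55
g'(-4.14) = -14.61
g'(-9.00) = -24.33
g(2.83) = -23.25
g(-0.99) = -6.08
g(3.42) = -23.30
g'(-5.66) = -17.65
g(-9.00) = 124.67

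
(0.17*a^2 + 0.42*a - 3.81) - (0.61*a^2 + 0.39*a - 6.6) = -0.44*a^2 + 0.03*a + 2.79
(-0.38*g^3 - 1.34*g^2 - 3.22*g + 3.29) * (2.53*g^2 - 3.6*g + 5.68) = -0.9614*g^5 - 2.0222*g^4 - 5.481*g^3 + 12.3045*g^2 - 30.1336*g + 18.6872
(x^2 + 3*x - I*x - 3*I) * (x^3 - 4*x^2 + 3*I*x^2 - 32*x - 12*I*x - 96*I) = x^5 - x^4 + 2*I*x^4 - 41*x^3 - 2*I*x^3 - 99*x^2 - 88*I*x^2 - 132*x - 192*I*x - 288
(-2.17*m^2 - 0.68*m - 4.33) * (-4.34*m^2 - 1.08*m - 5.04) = 9.4178*m^4 + 5.2948*m^3 + 30.4634*m^2 + 8.1036*m + 21.8232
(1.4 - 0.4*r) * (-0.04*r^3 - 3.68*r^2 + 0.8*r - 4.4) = 0.016*r^4 + 1.416*r^3 - 5.472*r^2 + 2.88*r - 6.16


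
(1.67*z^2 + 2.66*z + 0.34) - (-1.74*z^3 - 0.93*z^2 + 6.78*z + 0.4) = 1.74*z^3 + 2.6*z^2 - 4.12*z - 0.06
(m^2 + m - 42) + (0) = m^2 + m - 42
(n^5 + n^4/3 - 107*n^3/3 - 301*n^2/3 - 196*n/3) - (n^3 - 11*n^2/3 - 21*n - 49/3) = n^5 + n^4/3 - 110*n^3/3 - 290*n^2/3 - 133*n/3 + 49/3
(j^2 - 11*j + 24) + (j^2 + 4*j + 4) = 2*j^2 - 7*j + 28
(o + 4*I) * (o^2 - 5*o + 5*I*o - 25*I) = o^3 - 5*o^2 + 9*I*o^2 - 20*o - 45*I*o + 100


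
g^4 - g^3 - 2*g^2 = g^2*(g - 2)*(g + 1)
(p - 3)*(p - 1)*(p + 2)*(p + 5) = p^4 + 3*p^3 - 15*p^2 - 19*p + 30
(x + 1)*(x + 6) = x^2 + 7*x + 6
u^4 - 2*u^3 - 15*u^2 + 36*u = u*(u - 3)^2*(u + 4)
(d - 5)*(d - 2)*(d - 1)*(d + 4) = d^4 - 4*d^3 - 15*d^2 + 58*d - 40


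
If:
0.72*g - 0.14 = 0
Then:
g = 0.19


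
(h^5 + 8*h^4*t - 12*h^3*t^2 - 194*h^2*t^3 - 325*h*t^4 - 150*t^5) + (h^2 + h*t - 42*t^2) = h^5 + 8*h^4*t - 12*h^3*t^2 - 194*h^2*t^3 + h^2 - 325*h*t^4 + h*t - 150*t^5 - 42*t^2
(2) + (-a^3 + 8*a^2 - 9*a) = -a^3 + 8*a^2 - 9*a + 2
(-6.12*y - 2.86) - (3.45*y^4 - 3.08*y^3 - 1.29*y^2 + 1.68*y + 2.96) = -3.45*y^4 + 3.08*y^3 + 1.29*y^2 - 7.8*y - 5.82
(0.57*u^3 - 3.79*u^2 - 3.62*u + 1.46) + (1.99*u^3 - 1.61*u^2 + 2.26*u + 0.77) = 2.56*u^3 - 5.4*u^2 - 1.36*u + 2.23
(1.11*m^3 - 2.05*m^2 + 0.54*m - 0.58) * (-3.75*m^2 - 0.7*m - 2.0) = -4.1625*m^5 + 6.9105*m^4 - 2.81*m^3 + 5.897*m^2 - 0.674*m + 1.16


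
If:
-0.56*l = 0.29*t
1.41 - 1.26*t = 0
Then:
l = -0.58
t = 1.12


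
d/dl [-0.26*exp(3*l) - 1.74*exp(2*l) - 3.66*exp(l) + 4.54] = (-0.78*exp(2*l) - 3.48*exp(l) - 3.66)*exp(l)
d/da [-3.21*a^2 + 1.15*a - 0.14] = 1.15 - 6.42*a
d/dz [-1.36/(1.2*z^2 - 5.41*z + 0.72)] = (3.264*z - 7.3576)/(1.2*z^2 - 5.41*z + 0.72)^2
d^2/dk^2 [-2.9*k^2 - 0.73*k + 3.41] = -5.80000000000000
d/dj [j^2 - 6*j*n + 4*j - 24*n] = 2*j - 6*n + 4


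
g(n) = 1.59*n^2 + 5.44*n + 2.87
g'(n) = 3.18*n + 5.44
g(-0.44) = 0.78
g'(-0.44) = 4.04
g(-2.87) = 0.35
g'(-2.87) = -3.69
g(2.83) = 31.00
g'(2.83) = 14.44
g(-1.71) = -1.78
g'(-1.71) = 0.00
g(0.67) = 7.23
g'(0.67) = 7.57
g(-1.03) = -1.05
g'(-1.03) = 2.16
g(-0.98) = -0.93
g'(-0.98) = 2.32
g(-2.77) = 0.00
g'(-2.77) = -3.37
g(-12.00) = 166.55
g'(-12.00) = -32.72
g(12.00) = 297.11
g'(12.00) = 43.60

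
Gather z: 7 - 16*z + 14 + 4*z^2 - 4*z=4*z^2 - 20*z + 21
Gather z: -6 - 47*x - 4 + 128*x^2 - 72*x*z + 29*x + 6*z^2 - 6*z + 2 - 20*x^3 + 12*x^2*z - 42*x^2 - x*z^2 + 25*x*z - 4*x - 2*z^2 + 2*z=-20*x^3 + 86*x^2 - 22*x + z^2*(4 - x) + z*(12*x^2 - 47*x - 4) - 8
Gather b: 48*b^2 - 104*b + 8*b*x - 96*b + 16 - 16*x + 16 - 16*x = 48*b^2 + b*(8*x - 200) - 32*x + 32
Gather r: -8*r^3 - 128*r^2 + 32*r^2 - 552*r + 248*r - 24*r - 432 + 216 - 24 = -8*r^3 - 96*r^2 - 328*r - 240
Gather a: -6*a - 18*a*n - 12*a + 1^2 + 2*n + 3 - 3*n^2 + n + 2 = a*(-18*n - 18) - 3*n^2 + 3*n + 6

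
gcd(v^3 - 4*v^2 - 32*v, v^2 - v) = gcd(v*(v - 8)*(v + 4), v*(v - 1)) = v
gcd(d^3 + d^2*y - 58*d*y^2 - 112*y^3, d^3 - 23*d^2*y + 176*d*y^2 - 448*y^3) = -d + 8*y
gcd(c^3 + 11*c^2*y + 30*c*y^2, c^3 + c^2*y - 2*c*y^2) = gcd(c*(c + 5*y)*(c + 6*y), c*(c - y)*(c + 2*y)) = c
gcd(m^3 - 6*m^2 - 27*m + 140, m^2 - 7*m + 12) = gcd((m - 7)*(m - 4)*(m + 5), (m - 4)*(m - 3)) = m - 4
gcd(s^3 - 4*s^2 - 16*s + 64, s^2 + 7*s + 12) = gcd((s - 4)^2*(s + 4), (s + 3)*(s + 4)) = s + 4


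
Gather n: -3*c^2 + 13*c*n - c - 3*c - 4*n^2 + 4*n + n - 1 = -3*c^2 - 4*c - 4*n^2 + n*(13*c + 5) - 1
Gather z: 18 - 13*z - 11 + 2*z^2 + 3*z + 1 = 2*z^2 - 10*z + 8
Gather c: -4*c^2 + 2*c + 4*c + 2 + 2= -4*c^2 + 6*c + 4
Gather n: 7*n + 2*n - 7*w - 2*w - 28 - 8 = 9*n - 9*w - 36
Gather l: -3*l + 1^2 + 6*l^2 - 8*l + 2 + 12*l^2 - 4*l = 18*l^2 - 15*l + 3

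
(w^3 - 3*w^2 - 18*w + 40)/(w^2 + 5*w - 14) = (w^2 - w - 20)/(w + 7)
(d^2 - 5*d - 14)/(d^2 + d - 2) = (d - 7)/(d - 1)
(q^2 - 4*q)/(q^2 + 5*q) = (q - 4)/(q + 5)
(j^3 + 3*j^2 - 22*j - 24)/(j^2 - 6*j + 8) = (j^2 + 7*j + 6)/(j - 2)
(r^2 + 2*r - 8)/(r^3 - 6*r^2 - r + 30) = (r^2 + 2*r - 8)/(r^3 - 6*r^2 - r + 30)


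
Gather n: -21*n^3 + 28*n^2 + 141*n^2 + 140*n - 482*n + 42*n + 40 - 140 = -21*n^3 + 169*n^2 - 300*n - 100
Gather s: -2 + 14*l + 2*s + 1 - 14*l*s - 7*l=7*l + s*(2 - 14*l) - 1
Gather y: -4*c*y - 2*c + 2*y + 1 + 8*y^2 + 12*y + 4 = -2*c + 8*y^2 + y*(14 - 4*c) + 5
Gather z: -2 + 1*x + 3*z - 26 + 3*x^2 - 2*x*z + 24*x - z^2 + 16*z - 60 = 3*x^2 + 25*x - z^2 + z*(19 - 2*x) - 88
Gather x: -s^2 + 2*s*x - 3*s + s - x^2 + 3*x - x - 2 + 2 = -s^2 - 2*s - x^2 + x*(2*s + 2)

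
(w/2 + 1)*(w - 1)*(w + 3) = w^3/2 + 2*w^2 + w/2 - 3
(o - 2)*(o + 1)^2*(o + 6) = o^4 + 6*o^3 - 3*o^2 - 20*o - 12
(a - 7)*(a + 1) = a^2 - 6*a - 7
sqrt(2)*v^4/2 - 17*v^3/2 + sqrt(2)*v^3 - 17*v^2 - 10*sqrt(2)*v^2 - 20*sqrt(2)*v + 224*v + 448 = (v - 8*sqrt(2))*(v - 4*sqrt(2))*(v + 7*sqrt(2)/2)*(sqrt(2)*v/2 + sqrt(2))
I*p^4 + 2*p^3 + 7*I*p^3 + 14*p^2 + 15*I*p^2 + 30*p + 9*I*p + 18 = (p + 3)^2*(p - 2*I)*(I*p + I)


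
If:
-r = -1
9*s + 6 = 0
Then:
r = 1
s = -2/3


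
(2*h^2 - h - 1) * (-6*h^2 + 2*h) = -12*h^4 + 10*h^3 + 4*h^2 - 2*h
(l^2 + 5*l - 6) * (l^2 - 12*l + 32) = l^4 - 7*l^3 - 34*l^2 + 232*l - 192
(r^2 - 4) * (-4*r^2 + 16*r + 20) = -4*r^4 + 16*r^3 + 36*r^2 - 64*r - 80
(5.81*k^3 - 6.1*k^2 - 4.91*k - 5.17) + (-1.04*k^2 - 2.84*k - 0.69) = 5.81*k^3 - 7.14*k^2 - 7.75*k - 5.86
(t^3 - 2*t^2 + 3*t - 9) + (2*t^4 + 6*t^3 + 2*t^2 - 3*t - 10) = 2*t^4 + 7*t^3 - 19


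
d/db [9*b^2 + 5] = 18*b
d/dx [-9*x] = -9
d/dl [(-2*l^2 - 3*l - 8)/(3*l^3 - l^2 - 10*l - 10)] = (6*l^4 + 18*l^3 + 89*l^2 + 24*l - 50)/(9*l^6 - 6*l^5 - 59*l^4 - 40*l^3 + 120*l^2 + 200*l + 100)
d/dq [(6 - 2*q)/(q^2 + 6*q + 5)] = 2*(-q^2 - 6*q + 2*(q - 3)*(q + 3) - 5)/(q^2 + 6*q + 5)^2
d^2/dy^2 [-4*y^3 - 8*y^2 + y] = -24*y - 16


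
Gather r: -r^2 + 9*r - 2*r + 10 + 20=-r^2 + 7*r + 30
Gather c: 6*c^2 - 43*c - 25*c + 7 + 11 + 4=6*c^2 - 68*c + 22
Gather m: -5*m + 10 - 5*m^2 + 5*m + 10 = 20 - 5*m^2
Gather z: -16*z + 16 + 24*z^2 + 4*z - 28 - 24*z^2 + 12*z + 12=0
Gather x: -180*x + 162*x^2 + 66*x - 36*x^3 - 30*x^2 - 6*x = -36*x^3 + 132*x^2 - 120*x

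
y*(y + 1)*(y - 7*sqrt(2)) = y^3 - 7*sqrt(2)*y^2 + y^2 - 7*sqrt(2)*y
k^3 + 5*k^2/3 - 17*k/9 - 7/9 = (k - 1)*(k + 1/3)*(k + 7/3)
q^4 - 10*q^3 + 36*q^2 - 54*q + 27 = (q - 3)^3*(q - 1)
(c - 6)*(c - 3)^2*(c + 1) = c^4 - 11*c^3 + 33*c^2 - 9*c - 54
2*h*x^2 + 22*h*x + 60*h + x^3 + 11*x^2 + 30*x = (2*h + x)*(x + 5)*(x + 6)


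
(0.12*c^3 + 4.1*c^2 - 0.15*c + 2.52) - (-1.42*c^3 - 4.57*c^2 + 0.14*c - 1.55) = 1.54*c^3 + 8.67*c^2 - 0.29*c + 4.07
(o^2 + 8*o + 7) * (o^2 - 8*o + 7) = o^4 - 50*o^2 + 49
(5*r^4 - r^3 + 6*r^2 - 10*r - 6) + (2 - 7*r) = 5*r^4 - r^3 + 6*r^2 - 17*r - 4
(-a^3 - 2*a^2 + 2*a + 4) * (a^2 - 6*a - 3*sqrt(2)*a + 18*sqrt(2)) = -a^5 + 4*a^4 + 3*sqrt(2)*a^4 - 12*sqrt(2)*a^3 + 14*a^3 - 42*sqrt(2)*a^2 - 8*a^2 - 24*a + 24*sqrt(2)*a + 72*sqrt(2)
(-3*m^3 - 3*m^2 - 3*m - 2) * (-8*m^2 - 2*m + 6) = 24*m^5 + 30*m^4 + 12*m^3 + 4*m^2 - 14*m - 12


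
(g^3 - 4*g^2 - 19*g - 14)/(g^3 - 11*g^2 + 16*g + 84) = (g + 1)/(g - 6)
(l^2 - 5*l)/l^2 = (l - 5)/l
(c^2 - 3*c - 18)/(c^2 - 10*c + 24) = (c + 3)/(c - 4)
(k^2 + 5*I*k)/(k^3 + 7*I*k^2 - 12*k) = (k + 5*I)/(k^2 + 7*I*k - 12)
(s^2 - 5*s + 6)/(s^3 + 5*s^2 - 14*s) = (s - 3)/(s*(s + 7))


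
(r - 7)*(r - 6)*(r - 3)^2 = r^4 - 19*r^3 + 129*r^2 - 369*r + 378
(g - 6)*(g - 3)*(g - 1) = g^3 - 10*g^2 + 27*g - 18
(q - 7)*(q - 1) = q^2 - 8*q + 7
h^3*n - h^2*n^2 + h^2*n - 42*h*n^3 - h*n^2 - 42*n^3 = (h - 7*n)*(h + 6*n)*(h*n + n)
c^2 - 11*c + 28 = (c - 7)*(c - 4)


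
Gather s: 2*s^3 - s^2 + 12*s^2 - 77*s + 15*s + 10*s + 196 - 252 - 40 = 2*s^3 + 11*s^2 - 52*s - 96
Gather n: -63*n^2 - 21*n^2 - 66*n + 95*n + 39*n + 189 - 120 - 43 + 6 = -84*n^2 + 68*n + 32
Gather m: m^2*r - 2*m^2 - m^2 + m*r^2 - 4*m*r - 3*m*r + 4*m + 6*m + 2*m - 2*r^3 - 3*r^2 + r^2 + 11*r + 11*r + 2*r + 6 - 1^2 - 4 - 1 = m^2*(r - 3) + m*(r^2 - 7*r + 12) - 2*r^3 - 2*r^2 + 24*r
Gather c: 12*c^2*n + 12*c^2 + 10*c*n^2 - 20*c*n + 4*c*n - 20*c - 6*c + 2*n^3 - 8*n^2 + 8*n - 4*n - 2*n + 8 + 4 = c^2*(12*n + 12) + c*(10*n^2 - 16*n - 26) + 2*n^3 - 8*n^2 + 2*n + 12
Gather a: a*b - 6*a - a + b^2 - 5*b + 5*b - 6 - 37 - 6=a*(b - 7) + b^2 - 49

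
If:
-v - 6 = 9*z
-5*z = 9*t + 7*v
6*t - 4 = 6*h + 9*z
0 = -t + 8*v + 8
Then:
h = 2509/2118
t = 352/353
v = -309/353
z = -201/353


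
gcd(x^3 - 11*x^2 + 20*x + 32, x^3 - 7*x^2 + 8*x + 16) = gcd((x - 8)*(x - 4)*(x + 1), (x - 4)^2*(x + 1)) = x^2 - 3*x - 4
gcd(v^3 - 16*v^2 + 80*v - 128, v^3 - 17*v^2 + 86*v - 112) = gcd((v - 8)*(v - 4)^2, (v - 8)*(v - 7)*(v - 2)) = v - 8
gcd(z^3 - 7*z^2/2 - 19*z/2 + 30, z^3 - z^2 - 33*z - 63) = z + 3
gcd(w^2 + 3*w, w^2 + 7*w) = w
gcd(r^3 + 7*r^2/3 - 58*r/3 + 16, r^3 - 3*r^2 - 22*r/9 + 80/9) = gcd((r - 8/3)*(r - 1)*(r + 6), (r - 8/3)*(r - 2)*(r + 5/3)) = r - 8/3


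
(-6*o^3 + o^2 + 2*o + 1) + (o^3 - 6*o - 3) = -5*o^3 + o^2 - 4*o - 2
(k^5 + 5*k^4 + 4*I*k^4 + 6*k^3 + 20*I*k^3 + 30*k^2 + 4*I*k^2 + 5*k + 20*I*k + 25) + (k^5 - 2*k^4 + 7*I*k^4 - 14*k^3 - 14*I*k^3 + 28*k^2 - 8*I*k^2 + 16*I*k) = 2*k^5 + 3*k^4 + 11*I*k^4 - 8*k^3 + 6*I*k^3 + 58*k^2 - 4*I*k^2 + 5*k + 36*I*k + 25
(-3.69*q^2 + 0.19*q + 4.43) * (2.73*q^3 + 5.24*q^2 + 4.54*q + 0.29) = -10.0737*q^5 - 18.8169*q^4 - 3.6631*q^3 + 23.0057*q^2 + 20.1673*q + 1.2847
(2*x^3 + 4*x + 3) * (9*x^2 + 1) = 18*x^5 + 38*x^3 + 27*x^2 + 4*x + 3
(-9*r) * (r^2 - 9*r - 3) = -9*r^3 + 81*r^2 + 27*r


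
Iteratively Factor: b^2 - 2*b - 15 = (b + 3)*(b - 5)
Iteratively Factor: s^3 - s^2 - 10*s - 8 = (s + 1)*(s^2 - 2*s - 8) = (s + 1)*(s + 2)*(s - 4)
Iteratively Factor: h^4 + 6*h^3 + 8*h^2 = (h + 4)*(h^3 + 2*h^2) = (h + 2)*(h + 4)*(h^2) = h*(h + 2)*(h + 4)*(h)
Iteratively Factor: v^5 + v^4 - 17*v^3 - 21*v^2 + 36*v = (v - 4)*(v^4 + 5*v^3 + 3*v^2 - 9*v) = v*(v - 4)*(v^3 + 5*v^2 + 3*v - 9) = v*(v - 4)*(v + 3)*(v^2 + 2*v - 3) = v*(v - 4)*(v - 1)*(v + 3)*(v + 3)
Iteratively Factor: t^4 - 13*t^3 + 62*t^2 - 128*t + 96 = (t - 4)*(t^3 - 9*t^2 + 26*t - 24) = (t - 4)^2*(t^2 - 5*t + 6) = (t - 4)^2*(t - 2)*(t - 3)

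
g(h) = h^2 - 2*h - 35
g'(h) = 2*h - 2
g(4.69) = -22.38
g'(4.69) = 7.38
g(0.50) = -35.75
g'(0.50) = -1.00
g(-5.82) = 10.51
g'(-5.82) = -13.64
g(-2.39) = -24.51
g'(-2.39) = -6.78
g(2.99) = -32.04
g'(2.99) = 3.98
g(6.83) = -2.01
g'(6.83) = 11.66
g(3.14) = -31.42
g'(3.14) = 4.28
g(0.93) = -36.00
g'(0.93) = -0.14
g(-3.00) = -20.00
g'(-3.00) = -8.00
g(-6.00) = 13.00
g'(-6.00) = -14.00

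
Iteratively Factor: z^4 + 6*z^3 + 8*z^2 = (z + 2)*(z^3 + 4*z^2) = z*(z + 2)*(z^2 + 4*z) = z^2*(z + 2)*(z + 4)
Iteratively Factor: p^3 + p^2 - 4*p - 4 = (p + 1)*(p^2 - 4) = (p - 2)*(p + 1)*(p + 2)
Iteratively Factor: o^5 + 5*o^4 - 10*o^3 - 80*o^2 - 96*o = (o)*(o^4 + 5*o^3 - 10*o^2 - 80*o - 96) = o*(o - 4)*(o^3 + 9*o^2 + 26*o + 24) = o*(o - 4)*(o + 4)*(o^2 + 5*o + 6) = o*(o - 4)*(o + 3)*(o + 4)*(o + 2)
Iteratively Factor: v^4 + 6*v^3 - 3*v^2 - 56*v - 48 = (v + 4)*(v^3 + 2*v^2 - 11*v - 12) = (v - 3)*(v + 4)*(v^2 + 5*v + 4) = (v - 3)*(v + 1)*(v + 4)*(v + 4)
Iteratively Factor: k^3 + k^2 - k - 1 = (k + 1)*(k^2 - 1) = (k - 1)*(k + 1)*(k + 1)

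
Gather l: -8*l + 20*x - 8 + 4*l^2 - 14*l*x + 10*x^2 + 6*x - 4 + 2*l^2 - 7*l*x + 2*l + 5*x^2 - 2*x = 6*l^2 + l*(-21*x - 6) + 15*x^2 + 24*x - 12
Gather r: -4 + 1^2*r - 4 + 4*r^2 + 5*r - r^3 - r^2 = -r^3 + 3*r^2 + 6*r - 8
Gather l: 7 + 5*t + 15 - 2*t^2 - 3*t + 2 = -2*t^2 + 2*t + 24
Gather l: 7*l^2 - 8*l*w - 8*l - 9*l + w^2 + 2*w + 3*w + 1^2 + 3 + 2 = 7*l^2 + l*(-8*w - 17) + w^2 + 5*w + 6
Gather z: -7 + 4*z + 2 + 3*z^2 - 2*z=3*z^2 + 2*z - 5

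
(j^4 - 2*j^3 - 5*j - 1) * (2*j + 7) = 2*j^5 + 3*j^4 - 14*j^3 - 10*j^2 - 37*j - 7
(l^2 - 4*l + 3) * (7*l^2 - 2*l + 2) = 7*l^4 - 30*l^3 + 31*l^2 - 14*l + 6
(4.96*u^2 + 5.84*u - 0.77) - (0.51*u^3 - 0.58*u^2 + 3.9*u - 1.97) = -0.51*u^3 + 5.54*u^2 + 1.94*u + 1.2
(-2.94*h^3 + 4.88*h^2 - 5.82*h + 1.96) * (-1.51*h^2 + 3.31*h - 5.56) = 4.4394*h^5 - 17.1002*h^4 + 41.2874*h^3 - 49.3566*h^2 + 38.8468*h - 10.8976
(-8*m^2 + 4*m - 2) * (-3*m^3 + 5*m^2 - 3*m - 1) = 24*m^5 - 52*m^4 + 50*m^3 - 14*m^2 + 2*m + 2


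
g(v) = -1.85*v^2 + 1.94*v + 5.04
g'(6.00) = -20.26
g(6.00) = -49.92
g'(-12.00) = 46.34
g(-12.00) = -284.64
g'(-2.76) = 12.15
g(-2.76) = -14.41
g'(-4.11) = 17.15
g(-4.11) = -34.18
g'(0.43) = 0.35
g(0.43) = 5.53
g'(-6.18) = 24.81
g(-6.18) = -77.61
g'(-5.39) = 21.88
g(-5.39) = -59.16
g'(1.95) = -5.28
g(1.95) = 1.79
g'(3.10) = -9.53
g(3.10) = -6.72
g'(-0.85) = 5.08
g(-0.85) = 2.05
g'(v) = 1.94 - 3.7*v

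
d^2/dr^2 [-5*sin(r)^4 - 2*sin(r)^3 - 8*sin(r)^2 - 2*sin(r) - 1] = 80*sin(r)^4 + 18*sin(r)^3 - 28*sin(r)^2 - 10*sin(r) - 16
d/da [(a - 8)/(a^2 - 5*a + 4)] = (a^2 - 5*a - (a - 8)*(2*a - 5) + 4)/(a^2 - 5*a + 4)^2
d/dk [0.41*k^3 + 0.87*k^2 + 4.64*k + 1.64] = 1.23*k^2 + 1.74*k + 4.64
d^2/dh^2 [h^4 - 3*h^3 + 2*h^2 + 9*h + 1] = 12*h^2 - 18*h + 4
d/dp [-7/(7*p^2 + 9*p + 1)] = 7*(14*p + 9)/(7*p^2 + 9*p + 1)^2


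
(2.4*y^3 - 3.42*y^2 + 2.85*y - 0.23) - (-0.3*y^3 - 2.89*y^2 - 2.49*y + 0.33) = 2.7*y^3 - 0.53*y^2 + 5.34*y - 0.56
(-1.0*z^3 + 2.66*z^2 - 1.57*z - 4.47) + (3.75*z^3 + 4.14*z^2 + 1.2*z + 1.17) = 2.75*z^3 + 6.8*z^2 - 0.37*z - 3.3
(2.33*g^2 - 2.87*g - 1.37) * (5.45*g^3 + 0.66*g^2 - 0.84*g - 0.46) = 12.6985*g^5 - 14.1037*g^4 - 11.3179*g^3 + 0.4348*g^2 + 2.471*g + 0.6302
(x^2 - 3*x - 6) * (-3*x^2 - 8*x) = -3*x^4 + x^3 + 42*x^2 + 48*x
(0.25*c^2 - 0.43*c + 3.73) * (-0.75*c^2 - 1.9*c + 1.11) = -0.1875*c^4 - 0.1525*c^3 - 1.703*c^2 - 7.5643*c + 4.1403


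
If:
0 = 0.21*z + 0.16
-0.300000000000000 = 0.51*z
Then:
No Solution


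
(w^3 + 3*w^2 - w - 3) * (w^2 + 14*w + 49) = w^5 + 17*w^4 + 90*w^3 + 130*w^2 - 91*w - 147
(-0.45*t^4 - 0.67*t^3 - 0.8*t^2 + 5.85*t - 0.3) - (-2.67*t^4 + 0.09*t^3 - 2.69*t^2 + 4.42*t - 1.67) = 2.22*t^4 - 0.76*t^3 + 1.89*t^2 + 1.43*t + 1.37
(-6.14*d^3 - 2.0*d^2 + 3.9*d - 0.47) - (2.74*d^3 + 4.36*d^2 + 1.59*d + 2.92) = -8.88*d^3 - 6.36*d^2 + 2.31*d - 3.39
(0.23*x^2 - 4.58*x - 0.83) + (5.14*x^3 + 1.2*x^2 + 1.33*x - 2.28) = 5.14*x^3 + 1.43*x^2 - 3.25*x - 3.11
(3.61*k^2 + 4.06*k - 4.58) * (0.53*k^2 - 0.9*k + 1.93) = 1.9133*k^4 - 1.0972*k^3 + 0.885899999999999*k^2 + 11.9578*k - 8.8394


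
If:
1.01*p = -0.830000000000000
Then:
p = -0.82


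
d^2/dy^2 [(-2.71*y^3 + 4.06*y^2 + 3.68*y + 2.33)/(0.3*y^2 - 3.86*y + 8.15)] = (-4.44089209850063e-16*y^5 + 1.4210854715202e-14*y^4 - 57.4385720000001*y^3 + 453.22134*y^2 - 1150.20429*y + 828.927376)/(0.027*y^6 - 1.0422*y^5 + 15.61014*y^4 - 114.138656*y^3 + 424.07547*y^2 - 769.17255*y + 541.343375)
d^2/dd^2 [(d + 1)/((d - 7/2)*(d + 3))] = 8*(2*d^3 + 6*d^2 + 60*d + 11)/(8*d^6 - 12*d^5 - 246*d^4 + 251*d^3 + 2583*d^2 - 1323*d - 9261)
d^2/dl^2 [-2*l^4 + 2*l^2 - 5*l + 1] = 4 - 24*l^2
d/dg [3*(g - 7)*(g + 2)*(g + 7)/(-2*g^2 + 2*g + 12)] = 3*(-g^2 + 6*g - 49)/(2*(g^2 - 6*g + 9))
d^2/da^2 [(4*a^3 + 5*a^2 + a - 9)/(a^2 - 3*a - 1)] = 16*(7*a^3 + 3*a^2 + 12*a - 11)/(a^6 - 9*a^5 + 24*a^4 - 9*a^3 - 24*a^2 - 9*a - 1)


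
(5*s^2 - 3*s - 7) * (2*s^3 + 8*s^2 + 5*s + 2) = 10*s^5 + 34*s^4 - 13*s^3 - 61*s^2 - 41*s - 14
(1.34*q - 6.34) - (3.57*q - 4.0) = -2.23*q - 2.34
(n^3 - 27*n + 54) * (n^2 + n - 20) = n^5 + n^4 - 47*n^3 + 27*n^2 + 594*n - 1080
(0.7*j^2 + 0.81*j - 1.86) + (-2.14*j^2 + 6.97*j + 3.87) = -1.44*j^2 + 7.78*j + 2.01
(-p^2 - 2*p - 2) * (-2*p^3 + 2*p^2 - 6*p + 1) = 2*p^5 + 2*p^4 + 6*p^3 + 7*p^2 + 10*p - 2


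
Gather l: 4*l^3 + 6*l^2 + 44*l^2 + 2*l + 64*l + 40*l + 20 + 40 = 4*l^3 + 50*l^2 + 106*l + 60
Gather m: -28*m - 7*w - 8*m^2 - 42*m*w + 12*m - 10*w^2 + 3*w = -8*m^2 + m*(-42*w - 16) - 10*w^2 - 4*w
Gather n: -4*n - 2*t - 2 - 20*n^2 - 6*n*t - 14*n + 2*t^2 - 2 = -20*n^2 + n*(-6*t - 18) + 2*t^2 - 2*t - 4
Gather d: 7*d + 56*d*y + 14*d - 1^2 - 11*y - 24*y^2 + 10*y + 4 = d*(56*y + 21) - 24*y^2 - y + 3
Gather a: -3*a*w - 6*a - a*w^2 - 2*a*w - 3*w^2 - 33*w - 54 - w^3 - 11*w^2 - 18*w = a*(-w^2 - 5*w - 6) - w^3 - 14*w^2 - 51*w - 54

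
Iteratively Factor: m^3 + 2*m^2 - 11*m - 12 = (m + 1)*(m^2 + m - 12) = (m - 3)*(m + 1)*(m + 4)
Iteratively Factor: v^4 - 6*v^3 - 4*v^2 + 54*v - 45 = (v - 3)*(v^3 - 3*v^2 - 13*v + 15) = (v - 3)*(v + 3)*(v^2 - 6*v + 5) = (v - 3)*(v - 1)*(v + 3)*(v - 5)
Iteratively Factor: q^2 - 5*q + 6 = (q - 3)*(q - 2)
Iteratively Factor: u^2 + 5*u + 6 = (u + 2)*(u + 3)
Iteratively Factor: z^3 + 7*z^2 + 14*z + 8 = (z + 1)*(z^2 + 6*z + 8) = (z + 1)*(z + 4)*(z + 2)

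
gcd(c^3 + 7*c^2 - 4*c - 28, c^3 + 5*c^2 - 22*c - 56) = c^2 + 9*c + 14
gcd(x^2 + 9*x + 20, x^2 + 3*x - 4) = x + 4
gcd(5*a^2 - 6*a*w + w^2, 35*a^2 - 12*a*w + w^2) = -5*a + w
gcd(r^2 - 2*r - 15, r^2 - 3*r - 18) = r + 3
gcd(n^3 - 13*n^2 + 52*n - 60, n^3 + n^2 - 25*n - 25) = n - 5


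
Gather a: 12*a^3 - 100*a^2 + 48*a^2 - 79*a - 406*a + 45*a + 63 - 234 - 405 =12*a^3 - 52*a^2 - 440*a - 576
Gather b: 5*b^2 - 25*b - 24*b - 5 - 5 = 5*b^2 - 49*b - 10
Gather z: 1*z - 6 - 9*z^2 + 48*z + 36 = -9*z^2 + 49*z + 30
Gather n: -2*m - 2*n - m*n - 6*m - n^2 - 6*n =-8*m - n^2 + n*(-m - 8)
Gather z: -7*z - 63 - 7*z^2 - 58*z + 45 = -7*z^2 - 65*z - 18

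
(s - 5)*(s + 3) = s^2 - 2*s - 15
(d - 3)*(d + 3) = d^2 - 9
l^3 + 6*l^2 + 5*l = l*(l + 1)*(l + 5)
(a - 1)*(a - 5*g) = a^2 - 5*a*g - a + 5*g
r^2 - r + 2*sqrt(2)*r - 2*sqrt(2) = (r - 1)*(r + 2*sqrt(2))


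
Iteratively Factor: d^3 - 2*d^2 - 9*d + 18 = (d + 3)*(d^2 - 5*d + 6) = (d - 3)*(d + 3)*(d - 2)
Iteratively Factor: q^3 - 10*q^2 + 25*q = (q)*(q^2 - 10*q + 25) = q*(q - 5)*(q - 5)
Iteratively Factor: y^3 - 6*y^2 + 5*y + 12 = (y - 4)*(y^2 - 2*y - 3) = (y - 4)*(y - 3)*(y + 1)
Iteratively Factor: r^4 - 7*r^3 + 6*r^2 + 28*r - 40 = (r - 2)*(r^3 - 5*r^2 - 4*r + 20) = (r - 5)*(r - 2)*(r^2 - 4) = (r - 5)*(r - 2)^2*(r + 2)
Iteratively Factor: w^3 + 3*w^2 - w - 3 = (w + 1)*(w^2 + 2*w - 3) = (w - 1)*(w + 1)*(w + 3)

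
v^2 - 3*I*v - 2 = (v - 2*I)*(v - I)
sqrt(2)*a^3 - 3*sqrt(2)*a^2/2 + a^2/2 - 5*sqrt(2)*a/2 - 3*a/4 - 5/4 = (a - 5/2)*(a + 1)*(sqrt(2)*a + 1/2)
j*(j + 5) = j^2 + 5*j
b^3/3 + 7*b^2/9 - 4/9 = (b/3 + 1/3)*(b - 2/3)*(b + 2)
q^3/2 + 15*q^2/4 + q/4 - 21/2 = (q/2 + 1)*(q - 3/2)*(q + 7)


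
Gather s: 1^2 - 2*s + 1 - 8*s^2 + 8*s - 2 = -8*s^2 + 6*s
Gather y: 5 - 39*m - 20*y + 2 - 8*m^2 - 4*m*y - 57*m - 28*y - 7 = -8*m^2 - 96*m + y*(-4*m - 48)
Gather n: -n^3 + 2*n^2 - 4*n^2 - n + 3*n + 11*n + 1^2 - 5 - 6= -n^3 - 2*n^2 + 13*n - 10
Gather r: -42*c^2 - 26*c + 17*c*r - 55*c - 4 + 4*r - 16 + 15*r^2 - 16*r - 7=-42*c^2 - 81*c + 15*r^2 + r*(17*c - 12) - 27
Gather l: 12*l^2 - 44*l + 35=12*l^2 - 44*l + 35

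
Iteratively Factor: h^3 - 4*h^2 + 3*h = (h - 1)*(h^2 - 3*h) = h*(h - 1)*(h - 3)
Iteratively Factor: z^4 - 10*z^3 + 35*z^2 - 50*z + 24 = (z - 4)*(z^3 - 6*z^2 + 11*z - 6) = (z - 4)*(z - 1)*(z^2 - 5*z + 6) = (z - 4)*(z - 2)*(z - 1)*(z - 3)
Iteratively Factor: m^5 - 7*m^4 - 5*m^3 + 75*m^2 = (m - 5)*(m^4 - 2*m^3 - 15*m^2) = m*(m - 5)*(m^3 - 2*m^2 - 15*m) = m^2*(m - 5)*(m^2 - 2*m - 15) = m^2*(m - 5)^2*(m + 3)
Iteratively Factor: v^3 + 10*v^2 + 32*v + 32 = (v + 4)*(v^2 + 6*v + 8) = (v + 2)*(v + 4)*(v + 4)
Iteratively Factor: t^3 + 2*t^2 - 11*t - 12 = (t - 3)*(t^2 + 5*t + 4) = (t - 3)*(t + 1)*(t + 4)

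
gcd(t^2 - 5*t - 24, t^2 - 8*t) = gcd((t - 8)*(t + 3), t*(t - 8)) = t - 8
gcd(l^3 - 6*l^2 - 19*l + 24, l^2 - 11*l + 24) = l - 8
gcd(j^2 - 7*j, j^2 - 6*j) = j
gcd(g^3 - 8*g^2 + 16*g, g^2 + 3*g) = g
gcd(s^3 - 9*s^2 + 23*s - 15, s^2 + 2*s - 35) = s - 5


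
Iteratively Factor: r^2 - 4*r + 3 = (r - 1)*(r - 3)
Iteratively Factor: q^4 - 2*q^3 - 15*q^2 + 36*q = (q)*(q^3 - 2*q^2 - 15*q + 36) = q*(q - 3)*(q^2 + q - 12) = q*(q - 3)*(q + 4)*(q - 3)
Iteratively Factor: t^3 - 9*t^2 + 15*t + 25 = (t - 5)*(t^2 - 4*t - 5) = (t - 5)*(t + 1)*(t - 5)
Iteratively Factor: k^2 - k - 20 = (k + 4)*(k - 5)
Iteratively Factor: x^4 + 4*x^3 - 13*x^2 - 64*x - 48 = (x + 3)*(x^3 + x^2 - 16*x - 16) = (x - 4)*(x + 3)*(x^2 + 5*x + 4) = (x - 4)*(x + 1)*(x + 3)*(x + 4)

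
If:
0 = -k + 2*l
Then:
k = 2*l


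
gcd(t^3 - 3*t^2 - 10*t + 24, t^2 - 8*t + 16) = t - 4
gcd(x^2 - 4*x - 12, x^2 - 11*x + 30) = x - 6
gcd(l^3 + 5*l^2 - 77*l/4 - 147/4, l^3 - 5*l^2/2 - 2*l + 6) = l + 3/2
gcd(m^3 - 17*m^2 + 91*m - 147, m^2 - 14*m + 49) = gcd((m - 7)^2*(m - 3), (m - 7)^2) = m^2 - 14*m + 49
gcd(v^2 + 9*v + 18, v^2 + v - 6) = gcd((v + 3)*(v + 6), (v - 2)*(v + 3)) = v + 3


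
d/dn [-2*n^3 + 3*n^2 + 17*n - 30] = -6*n^2 + 6*n + 17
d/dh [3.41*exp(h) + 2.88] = 3.41*exp(h)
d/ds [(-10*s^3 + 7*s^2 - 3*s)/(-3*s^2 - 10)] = (30*s^4 + 291*s^2 - 140*s + 30)/(9*s^4 + 60*s^2 + 100)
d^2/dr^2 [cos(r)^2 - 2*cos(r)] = 2*cos(r) - 2*cos(2*r)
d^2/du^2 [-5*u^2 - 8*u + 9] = -10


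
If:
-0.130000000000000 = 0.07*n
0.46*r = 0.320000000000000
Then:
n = -1.86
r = 0.70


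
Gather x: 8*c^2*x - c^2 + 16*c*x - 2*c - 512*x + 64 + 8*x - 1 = -c^2 - 2*c + x*(8*c^2 + 16*c - 504) + 63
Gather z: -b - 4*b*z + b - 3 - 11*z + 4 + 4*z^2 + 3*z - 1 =4*z^2 + z*(-4*b - 8)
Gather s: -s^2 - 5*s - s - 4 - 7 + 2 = -s^2 - 6*s - 9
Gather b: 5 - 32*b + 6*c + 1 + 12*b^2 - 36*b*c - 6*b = 12*b^2 + b*(-36*c - 38) + 6*c + 6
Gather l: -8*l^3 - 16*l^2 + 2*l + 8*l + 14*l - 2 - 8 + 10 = -8*l^3 - 16*l^2 + 24*l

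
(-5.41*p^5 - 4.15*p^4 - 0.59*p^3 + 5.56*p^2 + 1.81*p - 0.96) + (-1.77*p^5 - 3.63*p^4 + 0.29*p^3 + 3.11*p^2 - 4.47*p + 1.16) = -7.18*p^5 - 7.78*p^4 - 0.3*p^3 + 8.67*p^2 - 2.66*p + 0.2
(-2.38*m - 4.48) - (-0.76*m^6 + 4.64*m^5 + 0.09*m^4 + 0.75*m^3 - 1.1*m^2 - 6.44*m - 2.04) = 0.76*m^6 - 4.64*m^5 - 0.09*m^4 - 0.75*m^3 + 1.1*m^2 + 4.06*m - 2.44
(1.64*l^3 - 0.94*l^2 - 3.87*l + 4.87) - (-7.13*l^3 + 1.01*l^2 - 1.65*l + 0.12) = 8.77*l^3 - 1.95*l^2 - 2.22*l + 4.75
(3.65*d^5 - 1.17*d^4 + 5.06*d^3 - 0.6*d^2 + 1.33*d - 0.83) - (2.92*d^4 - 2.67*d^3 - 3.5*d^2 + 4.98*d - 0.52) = 3.65*d^5 - 4.09*d^4 + 7.73*d^3 + 2.9*d^2 - 3.65*d - 0.31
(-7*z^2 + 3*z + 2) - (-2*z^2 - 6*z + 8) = -5*z^2 + 9*z - 6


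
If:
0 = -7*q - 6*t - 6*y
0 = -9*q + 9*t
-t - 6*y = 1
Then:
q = 1/12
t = 1/12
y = -13/72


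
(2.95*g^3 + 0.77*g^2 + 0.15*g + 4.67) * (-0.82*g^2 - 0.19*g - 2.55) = -2.419*g^5 - 1.1919*g^4 - 7.7918*g^3 - 5.8214*g^2 - 1.2698*g - 11.9085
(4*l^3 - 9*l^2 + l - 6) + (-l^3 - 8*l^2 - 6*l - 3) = 3*l^3 - 17*l^2 - 5*l - 9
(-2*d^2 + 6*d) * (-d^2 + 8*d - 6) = 2*d^4 - 22*d^3 + 60*d^2 - 36*d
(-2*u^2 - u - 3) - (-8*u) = -2*u^2 + 7*u - 3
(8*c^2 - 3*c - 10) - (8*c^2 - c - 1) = -2*c - 9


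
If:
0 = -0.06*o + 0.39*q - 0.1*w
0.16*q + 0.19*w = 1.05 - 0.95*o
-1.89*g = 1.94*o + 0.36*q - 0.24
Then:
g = 0.201420121967346*w - 1.01043585021486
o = 1.07734806629834 - 0.237042883451723*w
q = 0.219942120494607*w + 0.165745856353591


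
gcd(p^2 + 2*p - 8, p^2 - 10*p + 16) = p - 2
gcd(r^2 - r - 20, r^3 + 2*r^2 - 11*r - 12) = r + 4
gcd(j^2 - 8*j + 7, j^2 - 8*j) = 1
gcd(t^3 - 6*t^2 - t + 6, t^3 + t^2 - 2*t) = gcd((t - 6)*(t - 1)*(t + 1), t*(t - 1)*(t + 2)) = t - 1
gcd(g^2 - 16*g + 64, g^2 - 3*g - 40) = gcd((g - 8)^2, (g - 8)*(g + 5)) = g - 8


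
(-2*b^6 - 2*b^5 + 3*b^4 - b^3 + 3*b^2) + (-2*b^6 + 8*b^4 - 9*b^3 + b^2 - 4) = -4*b^6 - 2*b^5 + 11*b^4 - 10*b^3 + 4*b^2 - 4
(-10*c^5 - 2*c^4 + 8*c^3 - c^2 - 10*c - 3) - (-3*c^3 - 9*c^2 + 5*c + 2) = -10*c^5 - 2*c^4 + 11*c^3 + 8*c^2 - 15*c - 5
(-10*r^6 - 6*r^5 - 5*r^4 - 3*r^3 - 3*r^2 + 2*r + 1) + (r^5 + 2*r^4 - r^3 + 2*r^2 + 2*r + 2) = -10*r^6 - 5*r^5 - 3*r^4 - 4*r^3 - r^2 + 4*r + 3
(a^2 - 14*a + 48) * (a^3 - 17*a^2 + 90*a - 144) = a^5 - 31*a^4 + 376*a^3 - 2220*a^2 + 6336*a - 6912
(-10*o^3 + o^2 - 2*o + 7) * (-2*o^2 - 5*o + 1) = 20*o^5 + 48*o^4 - 11*o^3 - 3*o^2 - 37*o + 7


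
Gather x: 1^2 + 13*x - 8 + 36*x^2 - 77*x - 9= 36*x^2 - 64*x - 16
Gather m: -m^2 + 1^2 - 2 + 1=-m^2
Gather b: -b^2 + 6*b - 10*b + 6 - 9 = -b^2 - 4*b - 3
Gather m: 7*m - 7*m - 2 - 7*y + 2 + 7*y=0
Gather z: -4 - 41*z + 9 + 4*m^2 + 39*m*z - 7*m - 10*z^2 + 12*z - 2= 4*m^2 - 7*m - 10*z^2 + z*(39*m - 29) + 3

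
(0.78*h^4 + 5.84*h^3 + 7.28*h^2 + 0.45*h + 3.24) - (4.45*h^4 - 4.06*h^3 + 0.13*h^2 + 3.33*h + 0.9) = -3.67*h^4 + 9.9*h^3 + 7.15*h^2 - 2.88*h + 2.34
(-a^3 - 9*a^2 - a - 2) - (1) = -a^3 - 9*a^2 - a - 3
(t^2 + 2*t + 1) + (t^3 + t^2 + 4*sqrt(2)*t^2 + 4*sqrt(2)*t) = t^3 + 2*t^2 + 4*sqrt(2)*t^2 + 2*t + 4*sqrt(2)*t + 1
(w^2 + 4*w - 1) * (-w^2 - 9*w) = -w^4 - 13*w^3 - 35*w^2 + 9*w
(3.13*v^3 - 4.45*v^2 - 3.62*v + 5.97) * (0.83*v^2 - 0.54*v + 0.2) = 2.5979*v^5 - 5.3837*v^4 + 0.0244000000000004*v^3 + 6.0199*v^2 - 3.9478*v + 1.194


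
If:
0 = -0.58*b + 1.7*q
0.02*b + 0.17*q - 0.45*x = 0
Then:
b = 5.76923076923077*x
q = 1.9683257918552*x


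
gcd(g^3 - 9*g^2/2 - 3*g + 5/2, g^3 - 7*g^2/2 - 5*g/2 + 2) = g^2 + g/2 - 1/2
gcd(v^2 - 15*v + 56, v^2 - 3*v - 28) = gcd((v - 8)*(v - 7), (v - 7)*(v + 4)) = v - 7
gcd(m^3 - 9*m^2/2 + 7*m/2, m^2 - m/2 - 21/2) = m - 7/2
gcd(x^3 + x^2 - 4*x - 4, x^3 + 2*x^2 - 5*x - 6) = x^2 - x - 2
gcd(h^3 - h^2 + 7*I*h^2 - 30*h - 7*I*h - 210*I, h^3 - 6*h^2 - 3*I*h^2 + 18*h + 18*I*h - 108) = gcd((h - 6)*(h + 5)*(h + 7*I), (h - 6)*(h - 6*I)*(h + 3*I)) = h - 6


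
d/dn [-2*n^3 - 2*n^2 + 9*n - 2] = -6*n^2 - 4*n + 9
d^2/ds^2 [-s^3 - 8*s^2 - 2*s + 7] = -6*s - 16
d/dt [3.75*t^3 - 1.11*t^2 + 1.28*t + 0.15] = 11.25*t^2 - 2.22*t + 1.28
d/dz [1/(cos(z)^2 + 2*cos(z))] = 2*(sin(z)/cos(z)^2 + tan(z))/(cos(z) + 2)^2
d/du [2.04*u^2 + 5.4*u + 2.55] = 4.08*u + 5.4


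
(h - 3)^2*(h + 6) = h^3 - 27*h + 54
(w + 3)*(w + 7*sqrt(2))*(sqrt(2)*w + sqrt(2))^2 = 2*w^4 + 10*w^3 + 14*sqrt(2)*w^3 + 14*w^2 + 70*sqrt(2)*w^2 + 6*w + 98*sqrt(2)*w + 42*sqrt(2)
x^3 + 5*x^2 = x^2*(x + 5)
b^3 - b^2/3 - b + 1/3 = (b - 1)*(b - 1/3)*(b + 1)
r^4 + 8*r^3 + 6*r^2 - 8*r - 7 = (r - 1)*(r + 1)^2*(r + 7)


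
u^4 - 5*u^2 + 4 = (u - 2)*(u - 1)*(u + 1)*(u + 2)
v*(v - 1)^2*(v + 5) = v^4 + 3*v^3 - 9*v^2 + 5*v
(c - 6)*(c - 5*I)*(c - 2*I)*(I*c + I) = I*c^4 + 7*c^3 - 5*I*c^3 - 35*c^2 - 16*I*c^2 - 42*c + 50*I*c + 60*I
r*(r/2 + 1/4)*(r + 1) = r^3/2 + 3*r^2/4 + r/4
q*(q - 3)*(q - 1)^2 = q^4 - 5*q^3 + 7*q^2 - 3*q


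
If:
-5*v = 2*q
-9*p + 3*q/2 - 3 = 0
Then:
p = -5*v/12 - 1/3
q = -5*v/2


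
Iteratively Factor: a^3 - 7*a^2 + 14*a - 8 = (a - 1)*(a^2 - 6*a + 8) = (a - 2)*(a - 1)*(a - 4)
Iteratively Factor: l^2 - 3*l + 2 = (l - 1)*(l - 2)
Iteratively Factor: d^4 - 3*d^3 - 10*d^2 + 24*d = (d)*(d^3 - 3*d^2 - 10*d + 24) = d*(d - 4)*(d^2 + d - 6) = d*(d - 4)*(d + 3)*(d - 2)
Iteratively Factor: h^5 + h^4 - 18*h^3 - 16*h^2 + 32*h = (h - 1)*(h^4 + 2*h^3 - 16*h^2 - 32*h) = (h - 4)*(h - 1)*(h^3 + 6*h^2 + 8*h) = (h - 4)*(h - 1)*(h + 2)*(h^2 + 4*h) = (h - 4)*(h - 1)*(h + 2)*(h + 4)*(h)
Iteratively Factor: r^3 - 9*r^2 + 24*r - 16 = (r - 4)*(r^2 - 5*r + 4) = (r - 4)*(r - 1)*(r - 4)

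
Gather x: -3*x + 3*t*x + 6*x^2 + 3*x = 3*t*x + 6*x^2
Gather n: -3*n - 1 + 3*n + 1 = 0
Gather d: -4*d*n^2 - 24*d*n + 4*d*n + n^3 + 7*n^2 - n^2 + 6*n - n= d*(-4*n^2 - 20*n) + n^3 + 6*n^2 + 5*n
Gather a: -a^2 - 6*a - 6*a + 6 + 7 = -a^2 - 12*a + 13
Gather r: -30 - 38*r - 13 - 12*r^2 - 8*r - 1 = -12*r^2 - 46*r - 44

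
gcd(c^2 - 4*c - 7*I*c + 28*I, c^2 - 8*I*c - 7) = c - 7*I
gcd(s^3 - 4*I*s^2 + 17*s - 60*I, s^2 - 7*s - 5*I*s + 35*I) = s - 5*I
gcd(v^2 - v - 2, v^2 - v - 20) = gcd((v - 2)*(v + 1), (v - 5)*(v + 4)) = 1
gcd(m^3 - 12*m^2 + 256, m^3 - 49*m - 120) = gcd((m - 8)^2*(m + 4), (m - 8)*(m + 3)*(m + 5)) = m - 8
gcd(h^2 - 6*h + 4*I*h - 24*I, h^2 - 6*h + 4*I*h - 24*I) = h^2 + h*(-6 + 4*I) - 24*I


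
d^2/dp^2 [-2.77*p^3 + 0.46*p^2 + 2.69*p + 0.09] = 0.92 - 16.62*p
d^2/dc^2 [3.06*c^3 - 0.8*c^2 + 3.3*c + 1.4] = 18.36*c - 1.6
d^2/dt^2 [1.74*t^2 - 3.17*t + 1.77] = 3.48000000000000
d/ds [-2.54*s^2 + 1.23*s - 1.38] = 1.23 - 5.08*s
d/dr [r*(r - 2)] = 2*r - 2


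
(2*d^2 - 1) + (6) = 2*d^2 + 5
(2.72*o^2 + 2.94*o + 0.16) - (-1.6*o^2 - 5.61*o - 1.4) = 4.32*o^2 + 8.55*o + 1.56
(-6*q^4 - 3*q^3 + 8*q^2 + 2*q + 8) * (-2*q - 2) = 12*q^5 + 18*q^4 - 10*q^3 - 20*q^2 - 20*q - 16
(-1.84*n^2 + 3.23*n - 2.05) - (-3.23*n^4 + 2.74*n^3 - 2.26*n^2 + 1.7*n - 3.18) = 3.23*n^4 - 2.74*n^3 + 0.42*n^2 + 1.53*n + 1.13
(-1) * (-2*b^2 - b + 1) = 2*b^2 + b - 1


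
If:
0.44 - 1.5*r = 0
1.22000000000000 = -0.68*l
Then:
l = -1.79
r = 0.29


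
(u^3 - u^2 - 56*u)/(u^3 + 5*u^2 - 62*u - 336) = u/(u + 6)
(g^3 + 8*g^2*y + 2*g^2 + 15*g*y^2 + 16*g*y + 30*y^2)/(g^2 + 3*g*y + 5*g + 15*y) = (g^2 + 5*g*y + 2*g + 10*y)/(g + 5)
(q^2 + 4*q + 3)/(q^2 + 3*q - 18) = (q^2 + 4*q + 3)/(q^2 + 3*q - 18)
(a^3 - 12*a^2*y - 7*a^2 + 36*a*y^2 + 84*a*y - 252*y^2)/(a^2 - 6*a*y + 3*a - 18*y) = (a^2 - 6*a*y - 7*a + 42*y)/(a + 3)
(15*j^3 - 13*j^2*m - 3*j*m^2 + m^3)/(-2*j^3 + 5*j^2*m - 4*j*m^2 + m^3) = (-15*j^2 - 2*j*m + m^2)/(2*j^2 - 3*j*m + m^2)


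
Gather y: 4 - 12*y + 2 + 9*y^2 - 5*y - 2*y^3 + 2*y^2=-2*y^3 + 11*y^2 - 17*y + 6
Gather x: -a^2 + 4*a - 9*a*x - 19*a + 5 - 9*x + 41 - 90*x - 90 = -a^2 - 15*a + x*(-9*a - 99) - 44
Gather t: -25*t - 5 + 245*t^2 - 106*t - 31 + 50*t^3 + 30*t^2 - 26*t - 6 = 50*t^3 + 275*t^2 - 157*t - 42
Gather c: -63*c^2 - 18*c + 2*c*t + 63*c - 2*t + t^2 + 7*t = -63*c^2 + c*(2*t + 45) + t^2 + 5*t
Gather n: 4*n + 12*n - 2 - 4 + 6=16*n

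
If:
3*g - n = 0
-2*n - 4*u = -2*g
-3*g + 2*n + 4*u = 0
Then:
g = 0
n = 0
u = 0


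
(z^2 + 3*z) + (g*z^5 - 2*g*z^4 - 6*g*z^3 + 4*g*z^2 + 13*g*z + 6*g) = g*z^5 - 2*g*z^4 - 6*g*z^3 + 4*g*z^2 + 13*g*z + 6*g + z^2 + 3*z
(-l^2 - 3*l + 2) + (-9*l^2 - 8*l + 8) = -10*l^2 - 11*l + 10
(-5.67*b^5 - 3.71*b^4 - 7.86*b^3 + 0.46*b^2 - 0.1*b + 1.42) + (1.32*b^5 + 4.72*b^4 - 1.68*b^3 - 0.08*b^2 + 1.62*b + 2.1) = -4.35*b^5 + 1.01*b^4 - 9.54*b^3 + 0.38*b^2 + 1.52*b + 3.52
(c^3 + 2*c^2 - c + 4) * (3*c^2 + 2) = 3*c^5 + 6*c^4 - c^3 + 16*c^2 - 2*c + 8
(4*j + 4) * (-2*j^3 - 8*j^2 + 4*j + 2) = -8*j^4 - 40*j^3 - 16*j^2 + 24*j + 8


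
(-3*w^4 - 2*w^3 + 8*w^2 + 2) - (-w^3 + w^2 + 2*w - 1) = -3*w^4 - w^3 + 7*w^2 - 2*w + 3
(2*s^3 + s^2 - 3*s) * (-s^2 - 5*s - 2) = -2*s^5 - 11*s^4 - 6*s^3 + 13*s^2 + 6*s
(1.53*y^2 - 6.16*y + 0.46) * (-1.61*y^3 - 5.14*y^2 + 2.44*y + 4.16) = -2.4633*y^5 + 2.0534*y^4 + 34.655*y^3 - 11.03*y^2 - 24.5032*y + 1.9136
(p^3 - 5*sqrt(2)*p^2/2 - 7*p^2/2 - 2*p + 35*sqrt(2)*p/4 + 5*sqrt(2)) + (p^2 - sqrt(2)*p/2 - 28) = p^3 - 5*sqrt(2)*p^2/2 - 5*p^2/2 - 2*p + 33*sqrt(2)*p/4 - 28 + 5*sqrt(2)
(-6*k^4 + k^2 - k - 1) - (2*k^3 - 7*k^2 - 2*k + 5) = -6*k^4 - 2*k^3 + 8*k^2 + k - 6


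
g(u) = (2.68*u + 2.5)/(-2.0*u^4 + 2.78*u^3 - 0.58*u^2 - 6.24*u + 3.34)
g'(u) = (2.68*u + 2.5)*(8.0*u^3 - 8.34*u^2 + 1.16*u + 6.24)/(-2.0*u^4 + 2.78*u^3 - 0.58*u^2 - 6.24*u + 3.34)^2 + 2.68/(-2.0*u^4 + 2.78*u^3 - 0.58*u^2 - 6.24*u + 3.34)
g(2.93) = -0.11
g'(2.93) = 0.12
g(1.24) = -1.23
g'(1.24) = 2.08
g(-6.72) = 0.00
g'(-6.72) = 0.00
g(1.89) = -0.44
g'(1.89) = 0.67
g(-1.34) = 0.44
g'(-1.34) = 4.17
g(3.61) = -0.05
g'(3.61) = 0.05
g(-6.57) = 0.00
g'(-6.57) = 0.00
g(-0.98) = -0.03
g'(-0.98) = 0.67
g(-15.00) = 0.00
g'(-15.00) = 0.00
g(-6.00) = 0.00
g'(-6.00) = 0.00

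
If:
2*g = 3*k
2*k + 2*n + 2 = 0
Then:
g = -3*n/2 - 3/2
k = -n - 1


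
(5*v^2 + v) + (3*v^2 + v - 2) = 8*v^2 + 2*v - 2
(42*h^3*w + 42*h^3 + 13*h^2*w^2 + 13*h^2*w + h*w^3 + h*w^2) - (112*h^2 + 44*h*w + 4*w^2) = 42*h^3*w + 42*h^3 + 13*h^2*w^2 + 13*h^2*w - 112*h^2 + h*w^3 + h*w^2 - 44*h*w - 4*w^2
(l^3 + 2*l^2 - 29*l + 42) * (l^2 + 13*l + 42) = l^5 + 15*l^4 + 39*l^3 - 251*l^2 - 672*l + 1764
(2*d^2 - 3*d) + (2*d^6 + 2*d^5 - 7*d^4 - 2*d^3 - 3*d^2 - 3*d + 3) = 2*d^6 + 2*d^5 - 7*d^4 - 2*d^3 - d^2 - 6*d + 3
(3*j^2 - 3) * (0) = 0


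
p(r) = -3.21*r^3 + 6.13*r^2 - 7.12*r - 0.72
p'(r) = -9.63*r^2 + 12.26*r - 7.12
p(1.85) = -13.24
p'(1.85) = -17.40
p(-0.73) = 8.99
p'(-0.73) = -21.20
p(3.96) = -132.13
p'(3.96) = -109.58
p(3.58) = -94.93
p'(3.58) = -86.65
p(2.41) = -27.21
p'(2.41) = -33.51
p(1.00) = -4.92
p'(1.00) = -4.49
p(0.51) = -3.18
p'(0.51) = -3.37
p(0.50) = -3.15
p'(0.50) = -3.40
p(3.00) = -53.58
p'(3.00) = -57.01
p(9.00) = -1908.36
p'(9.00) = -676.81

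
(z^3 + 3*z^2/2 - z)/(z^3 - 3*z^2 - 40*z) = (-z^2 - 3*z/2 + 1)/(-z^2 + 3*z + 40)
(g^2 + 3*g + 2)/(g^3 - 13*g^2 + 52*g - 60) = (g^2 + 3*g + 2)/(g^3 - 13*g^2 + 52*g - 60)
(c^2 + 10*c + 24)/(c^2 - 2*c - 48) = (c + 4)/(c - 8)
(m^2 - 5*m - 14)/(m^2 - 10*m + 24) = (m^2 - 5*m - 14)/(m^2 - 10*m + 24)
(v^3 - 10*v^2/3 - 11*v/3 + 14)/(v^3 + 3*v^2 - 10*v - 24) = (v - 7/3)/(v + 4)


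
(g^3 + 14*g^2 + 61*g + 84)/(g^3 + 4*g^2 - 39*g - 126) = (g + 4)/(g - 6)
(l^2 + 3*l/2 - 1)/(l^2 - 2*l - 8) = (l - 1/2)/(l - 4)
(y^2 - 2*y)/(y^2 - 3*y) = (y - 2)/(y - 3)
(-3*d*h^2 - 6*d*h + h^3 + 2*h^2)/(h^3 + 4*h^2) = (-3*d*h - 6*d + h^2 + 2*h)/(h*(h + 4))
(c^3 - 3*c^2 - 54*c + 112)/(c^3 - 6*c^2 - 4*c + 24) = (c^2 - c - 56)/(c^2 - 4*c - 12)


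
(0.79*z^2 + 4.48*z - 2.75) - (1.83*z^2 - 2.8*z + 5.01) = -1.04*z^2 + 7.28*z - 7.76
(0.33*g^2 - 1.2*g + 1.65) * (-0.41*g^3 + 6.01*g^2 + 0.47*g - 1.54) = -0.1353*g^5 + 2.4753*g^4 - 7.7334*g^3 + 8.8443*g^2 + 2.6235*g - 2.541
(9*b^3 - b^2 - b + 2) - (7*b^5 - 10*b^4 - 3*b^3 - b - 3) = -7*b^5 + 10*b^4 + 12*b^3 - b^2 + 5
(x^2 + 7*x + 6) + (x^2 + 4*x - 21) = 2*x^2 + 11*x - 15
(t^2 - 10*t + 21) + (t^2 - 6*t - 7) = 2*t^2 - 16*t + 14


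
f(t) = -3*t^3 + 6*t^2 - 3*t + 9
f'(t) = -9*t^2 + 12*t - 3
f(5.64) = -355.28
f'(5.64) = -221.61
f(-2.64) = 113.94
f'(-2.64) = -97.41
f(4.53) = -160.34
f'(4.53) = -133.33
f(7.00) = -747.00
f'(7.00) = -360.00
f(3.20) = -37.46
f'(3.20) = -56.76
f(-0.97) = 20.29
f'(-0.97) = -23.11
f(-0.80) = 16.78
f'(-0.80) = -18.36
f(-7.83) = 1840.49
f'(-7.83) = -648.74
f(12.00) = -4347.00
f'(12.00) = -1155.00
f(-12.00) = 6093.00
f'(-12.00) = -1443.00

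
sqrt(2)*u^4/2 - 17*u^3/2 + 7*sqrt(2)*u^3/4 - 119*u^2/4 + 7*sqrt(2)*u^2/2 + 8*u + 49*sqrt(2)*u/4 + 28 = (u + 7/2)*(u - 8*sqrt(2))*(u - sqrt(2))*(sqrt(2)*u/2 + 1/2)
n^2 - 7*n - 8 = (n - 8)*(n + 1)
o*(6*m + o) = 6*m*o + o^2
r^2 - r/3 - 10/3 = (r - 2)*(r + 5/3)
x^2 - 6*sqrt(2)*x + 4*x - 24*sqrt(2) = (x + 4)*(x - 6*sqrt(2))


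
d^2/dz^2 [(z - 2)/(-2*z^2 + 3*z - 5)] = 2*(-(z - 2)*(4*z - 3)^2 + (6*z - 7)*(2*z^2 - 3*z + 5))/(2*z^2 - 3*z + 5)^3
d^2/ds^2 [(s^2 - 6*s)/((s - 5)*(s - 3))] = 2*(2*s^3 - 45*s^2 + 270*s - 495)/(s^6 - 24*s^5 + 237*s^4 - 1232*s^3 + 3555*s^2 - 5400*s + 3375)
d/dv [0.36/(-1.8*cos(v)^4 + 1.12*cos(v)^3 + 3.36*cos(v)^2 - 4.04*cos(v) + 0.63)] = (-2.592*cos(v)^3 + 1.2096*cos(v)^2 + 2.4192*cos(v) - 1.4544)*sin(v)/(-1.8*cos(v)^4 + 1.12*cos(v)^3 + 3.36*cos(v)^2 - 4.04*cos(v) + 0.63)^2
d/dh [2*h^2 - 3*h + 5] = 4*h - 3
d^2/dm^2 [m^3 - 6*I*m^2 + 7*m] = 6*m - 12*I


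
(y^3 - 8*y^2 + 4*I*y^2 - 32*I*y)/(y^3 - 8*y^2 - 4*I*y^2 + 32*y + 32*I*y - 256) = y/(y - 8*I)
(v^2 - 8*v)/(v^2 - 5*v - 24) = v/(v + 3)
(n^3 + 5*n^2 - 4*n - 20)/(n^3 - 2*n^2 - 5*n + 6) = (n^2 + 3*n - 10)/(n^2 - 4*n + 3)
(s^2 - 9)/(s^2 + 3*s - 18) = (s + 3)/(s + 6)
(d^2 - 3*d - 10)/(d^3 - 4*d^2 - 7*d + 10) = 1/(d - 1)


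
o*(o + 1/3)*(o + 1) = o^3 + 4*o^2/3 + o/3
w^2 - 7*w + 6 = (w - 6)*(w - 1)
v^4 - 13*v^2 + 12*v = v*(v - 3)*(v - 1)*(v + 4)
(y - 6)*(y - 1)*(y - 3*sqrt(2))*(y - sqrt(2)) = y^4 - 7*y^3 - 4*sqrt(2)*y^3 + 12*y^2 + 28*sqrt(2)*y^2 - 42*y - 24*sqrt(2)*y + 36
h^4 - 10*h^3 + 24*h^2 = h^2*(h - 6)*(h - 4)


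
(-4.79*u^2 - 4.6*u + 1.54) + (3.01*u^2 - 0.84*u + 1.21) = -1.78*u^2 - 5.44*u + 2.75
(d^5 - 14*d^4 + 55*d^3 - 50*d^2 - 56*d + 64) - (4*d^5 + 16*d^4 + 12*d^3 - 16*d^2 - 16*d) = -3*d^5 - 30*d^4 + 43*d^3 - 34*d^2 - 40*d + 64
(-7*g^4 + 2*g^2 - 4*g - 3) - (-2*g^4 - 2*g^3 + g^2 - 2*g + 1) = -5*g^4 + 2*g^3 + g^2 - 2*g - 4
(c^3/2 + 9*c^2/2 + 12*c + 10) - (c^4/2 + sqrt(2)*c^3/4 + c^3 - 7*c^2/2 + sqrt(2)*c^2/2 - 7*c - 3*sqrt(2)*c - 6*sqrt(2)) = -c^4/2 - c^3/2 - sqrt(2)*c^3/4 - sqrt(2)*c^2/2 + 8*c^2 + 3*sqrt(2)*c + 19*c + 6*sqrt(2) + 10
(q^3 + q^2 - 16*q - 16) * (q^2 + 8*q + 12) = q^5 + 9*q^4 + 4*q^3 - 132*q^2 - 320*q - 192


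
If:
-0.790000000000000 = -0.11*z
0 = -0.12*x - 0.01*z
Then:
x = -0.60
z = 7.18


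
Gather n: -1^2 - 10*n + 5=4 - 10*n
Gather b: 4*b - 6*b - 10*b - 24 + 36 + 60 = 72 - 12*b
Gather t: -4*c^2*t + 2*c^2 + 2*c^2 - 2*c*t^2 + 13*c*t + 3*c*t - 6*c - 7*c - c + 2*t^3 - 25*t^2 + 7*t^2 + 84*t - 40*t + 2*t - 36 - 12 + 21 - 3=4*c^2 - 14*c + 2*t^3 + t^2*(-2*c - 18) + t*(-4*c^2 + 16*c + 46) - 30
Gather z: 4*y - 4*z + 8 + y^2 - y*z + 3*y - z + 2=y^2 + 7*y + z*(-y - 5) + 10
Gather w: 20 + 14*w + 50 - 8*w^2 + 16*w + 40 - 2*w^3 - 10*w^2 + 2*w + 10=-2*w^3 - 18*w^2 + 32*w + 120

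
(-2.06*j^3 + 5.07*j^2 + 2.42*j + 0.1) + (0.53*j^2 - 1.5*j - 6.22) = -2.06*j^3 + 5.6*j^2 + 0.92*j - 6.12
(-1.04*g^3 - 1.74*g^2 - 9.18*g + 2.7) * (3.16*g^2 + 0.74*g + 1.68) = -3.2864*g^5 - 6.268*g^4 - 32.0436*g^3 - 1.1844*g^2 - 13.4244*g + 4.536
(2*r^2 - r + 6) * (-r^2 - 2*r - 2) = -2*r^4 - 3*r^3 - 8*r^2 - 10*r - 12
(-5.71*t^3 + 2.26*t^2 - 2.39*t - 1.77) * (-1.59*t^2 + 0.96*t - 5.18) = 9.0789*t^5 - 9.075*t^4 + 35.5475*t^3 - 11.1869*t^2 + 10.681*t + 9.1686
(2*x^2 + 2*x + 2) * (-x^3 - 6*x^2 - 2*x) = -2*x^5 - 14*x^4 - 18*x^3 - 16*x^2 - 4*x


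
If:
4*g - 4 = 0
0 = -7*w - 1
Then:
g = 1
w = -1/7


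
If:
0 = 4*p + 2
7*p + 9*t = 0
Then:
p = -1/2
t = 7/18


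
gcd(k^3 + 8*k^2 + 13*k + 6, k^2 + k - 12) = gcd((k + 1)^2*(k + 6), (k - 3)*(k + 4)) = 1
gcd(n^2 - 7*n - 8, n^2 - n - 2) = n + 1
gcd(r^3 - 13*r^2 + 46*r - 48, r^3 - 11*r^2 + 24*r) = r^2 - 11*r + 24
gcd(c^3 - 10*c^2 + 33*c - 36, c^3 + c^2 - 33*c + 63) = c^2 - 6*c + 9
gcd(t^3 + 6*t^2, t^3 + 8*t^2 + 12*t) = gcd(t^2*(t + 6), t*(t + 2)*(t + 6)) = t^2 + 6*t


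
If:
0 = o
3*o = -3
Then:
No Solution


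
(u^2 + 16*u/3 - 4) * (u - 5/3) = u^3 + 11*u^2/3 - 116*u/9 + 20/3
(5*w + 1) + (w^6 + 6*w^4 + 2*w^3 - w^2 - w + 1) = w^6 + 6*w^4 + 2*w^3 - w^2 + 4*w + 2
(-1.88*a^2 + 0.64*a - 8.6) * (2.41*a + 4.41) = -4.5308*a^3 - 6.7484*a^2 - 17.9036*a - 37.926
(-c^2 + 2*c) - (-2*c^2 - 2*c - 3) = c^2 + 4*c + 3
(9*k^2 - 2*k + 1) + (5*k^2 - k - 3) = 14*k^2 - 3*k - 2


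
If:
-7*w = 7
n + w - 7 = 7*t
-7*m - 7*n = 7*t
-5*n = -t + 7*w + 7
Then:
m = 24/17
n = -4/17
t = -20/17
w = -1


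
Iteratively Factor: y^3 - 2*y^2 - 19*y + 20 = (y - 1)*(y^2 - y - 20) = (y - 5)*(y - 1)*(y + 4)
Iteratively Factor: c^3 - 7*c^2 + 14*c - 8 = (c - 1)*(c^2 - 6*c + 8) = (c - 2)*(c - 1)*(c - 4)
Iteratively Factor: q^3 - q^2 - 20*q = (q)*(q^2 - q - 20) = q*(q + 4)*(q - 5)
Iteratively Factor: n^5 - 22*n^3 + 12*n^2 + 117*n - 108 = (n - 1)*(n^4 + n^3 - 21*n^2 - 9*n + 108) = (n - 3)*(n - 1)*(n^3 + 4*n^2 - 9*n - 36) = (n - 3)*(n - 1)*(n + 3)*(n^2 + n - 12) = (n - 3)^2*(n - 1)*(n + 3)*(n + 4)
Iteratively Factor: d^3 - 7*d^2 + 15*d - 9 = (d - 1)*(d^2 - 6*d + 9) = (d - 3)*(d - 1)*(d - 3)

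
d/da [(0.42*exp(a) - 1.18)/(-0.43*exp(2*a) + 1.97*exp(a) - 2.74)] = (0.1806*exp(2*a) - 1.0148*exp(a) + 1.1738)*exp(a)/(0.1849*exp(4*a) - 1.6942*exp(3*a) + 6.2373*exp(2*a) - 10.7956*exp(a) + 7.5076)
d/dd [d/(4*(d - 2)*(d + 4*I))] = (-d*(d - 2) - d*(d + 4*I) + (d - 2)*(d + 4*I))/(4*(d - 2)^2*(d + 4*I)^2)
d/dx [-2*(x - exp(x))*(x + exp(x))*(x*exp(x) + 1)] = -2*x^3*exp(x) - 6*x^2*exp(x) + 6*x*exp(3*x) - 4*x + 2*exp(3*x) + 4*exp(2*x)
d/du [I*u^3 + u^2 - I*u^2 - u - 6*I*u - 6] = 3*I*u^2 + 2*u*(1 - I) - 1 - 6*I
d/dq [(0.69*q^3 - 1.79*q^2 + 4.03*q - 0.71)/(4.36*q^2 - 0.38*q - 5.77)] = (3.0084*q^4 - 0.5244*q^3 - 28.8345*q^2 + 26.8478*q - 23.5229)/(19.0096*q^4 - 3.3136*q^3 - 50.17*q^2 + 4.3852*q + 33.2929)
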